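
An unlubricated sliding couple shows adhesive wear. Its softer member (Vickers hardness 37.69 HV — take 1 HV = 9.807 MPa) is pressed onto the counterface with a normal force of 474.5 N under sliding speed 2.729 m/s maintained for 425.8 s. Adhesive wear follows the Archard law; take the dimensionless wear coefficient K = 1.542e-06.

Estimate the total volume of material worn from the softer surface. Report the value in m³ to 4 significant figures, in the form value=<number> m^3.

Quoted intermediates are rounded — the computation runs at exact precision; a lone final rounding: 4 significant digits.
Convert: Distance covered L = v·t = 2.729 m/s × 425.8 s = 1162 m.
Convert: Hardness H = 37.69 HV × 9.807 MPa/HV = 369.6 MPa = 3.696e+08 Pa.
Collected in SI base units: W = 474.5 N, H = 3.696e+08 Pa, K = 1.542e-06.
Worn volume V = K·W·L/H = 1.542e-06 · 474.5 · 1162 / 3.696e+08 = 2.300e-09 m³.

value=2.300e-09 m^3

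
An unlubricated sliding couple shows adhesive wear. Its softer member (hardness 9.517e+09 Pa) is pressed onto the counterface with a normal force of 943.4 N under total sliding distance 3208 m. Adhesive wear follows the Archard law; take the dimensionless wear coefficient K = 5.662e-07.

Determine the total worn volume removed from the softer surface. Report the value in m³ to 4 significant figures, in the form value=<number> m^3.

All working math runs at full float precision — intermediates are shown rounded — one last rounding, at four significant digits.
Working in SI base units: W = 943.4 N, H = 9.517e+09 Pa, K = 5.662e-07.
Worn volume V = K·W·L/H = 5.662e-07 · 943.4 · 3208 / 9.517e+09 = 1.801e-10 m³.

value=1.801e-10 m^3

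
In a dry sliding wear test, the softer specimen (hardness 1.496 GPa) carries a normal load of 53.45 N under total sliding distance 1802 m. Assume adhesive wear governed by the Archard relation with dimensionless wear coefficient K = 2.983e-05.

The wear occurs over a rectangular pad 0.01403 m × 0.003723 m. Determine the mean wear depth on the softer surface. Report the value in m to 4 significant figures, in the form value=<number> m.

Printed values are rounded — the computation keeps full precision. Rounded once at the end: four significant figures.
Convert: Hardness H = 1.496 GPa = 1.496e+09 Pa.
Convert: Contact area A = 0.01403 m × 0.003723 m = 5.223e-05 m².
SI base units throughout: W = 53.45 N, H = 1.496e+09 Pa, K = 2.983e-05.
Volume removed: V = K·W·L/H = 2.983e-05 · 53.45 · 1802 / 1.496e+09 = 1.921e-09 m³.
Mean depth h = V/A = 1.921e-09 / 5.223e-05 = 3.677e-05 m.

value=3.677e-05 m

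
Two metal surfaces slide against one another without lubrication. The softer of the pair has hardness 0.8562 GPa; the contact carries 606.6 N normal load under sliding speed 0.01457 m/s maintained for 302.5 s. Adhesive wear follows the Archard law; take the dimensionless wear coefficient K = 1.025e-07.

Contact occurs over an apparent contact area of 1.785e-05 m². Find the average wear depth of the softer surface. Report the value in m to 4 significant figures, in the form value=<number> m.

value=1.793e-08 m

Every step carries full float precision; displayed values are rounded; one last rounding: four significant figures.
Convert: Total distance L = v·t = 0.01457 m/s × 302.5 s = 4.407 m.
Convert: Hardness H = 0.8562 GPa = 8.562e+08 Pa.
Expressed in SI base units: W = 606.6 N, H = 8.562e+08 Pa, K = 1.025e-07.
Wear volume V = K·W·L/H = 1.025e-07 · 606.6 · 4.407 / 8.562e+08 = 3.201e-13 m³.
Depth h = V/A = 3.201e-13 / 1.785e-05 = 1.793e-08 m.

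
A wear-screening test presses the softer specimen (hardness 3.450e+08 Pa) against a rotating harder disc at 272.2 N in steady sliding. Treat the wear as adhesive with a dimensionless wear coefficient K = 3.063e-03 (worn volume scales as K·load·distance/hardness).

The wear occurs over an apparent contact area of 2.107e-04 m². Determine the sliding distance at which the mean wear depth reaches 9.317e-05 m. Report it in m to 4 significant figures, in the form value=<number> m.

value=8.123 m

The intermediates are displayed rounded, and the algebra keeps full precision, and one final rounding, at four significant digits.
Working in SI base units: W = 272.2 N, H = 3.450e+08 Pa, K = 3.063e-03.
Allowed volume V_lim = h_lim·A = 9.317e-05 · 2.107e-04 = 1.963e-08 m³.
Thus life L = V_lim·H/(K·W) = 1.963e-08 · 3.450e+08 / (3.063e-03 · 272.2) = 8.123 m.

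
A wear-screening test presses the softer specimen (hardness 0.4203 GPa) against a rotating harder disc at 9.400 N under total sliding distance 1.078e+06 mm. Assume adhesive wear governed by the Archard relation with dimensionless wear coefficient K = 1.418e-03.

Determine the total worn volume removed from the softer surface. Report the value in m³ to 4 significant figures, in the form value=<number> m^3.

All arithmetic maintains exact precision — intermediates are shown rounded; one final rounding to 4 significant digits.
Path length L = 1.078e+06 mm = 1078 m.
Hardness H = 0.4203 GPa = 4.203e+08 Pa.
In SI base units, W = 9.400 N, H = 4.203e+08 Pa, K = 1.418e-03.
Archard relation: V = K·W·L/H = 1.418e-03 · 9.400 · 1078 / 4.203e+08 = 3.419e-08 m³.

value=3.419e-08 m^3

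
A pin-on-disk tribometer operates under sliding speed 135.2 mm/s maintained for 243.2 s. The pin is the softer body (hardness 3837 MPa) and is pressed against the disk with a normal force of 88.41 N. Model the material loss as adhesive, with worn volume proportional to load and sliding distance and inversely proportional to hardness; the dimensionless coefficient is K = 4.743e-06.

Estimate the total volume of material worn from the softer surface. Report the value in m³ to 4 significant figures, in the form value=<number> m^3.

All arithmetic carries full float precision — intermediates are displayed rounded, and rounded just once, at 4 significant digits.
Sliding speed v = 135.2 mm/s = 0.1352 m/s. Sliding distance L = v·t = 0.1352 m/s × 243.2 s = 32.88 m.
Hardness H = 3837 MPa = 3.837e+09 Pa.
Expressed in SI base units: W = 88.41 N, H = 3.837e+09 Pa, K = 4.743e-06.
By Archard's law, V = K·W·L/H = 4.743e-06 · 88.41 · 32.88 / 3.837e+09 = 3.593e-12 m³.

value=3.593e-12 m^3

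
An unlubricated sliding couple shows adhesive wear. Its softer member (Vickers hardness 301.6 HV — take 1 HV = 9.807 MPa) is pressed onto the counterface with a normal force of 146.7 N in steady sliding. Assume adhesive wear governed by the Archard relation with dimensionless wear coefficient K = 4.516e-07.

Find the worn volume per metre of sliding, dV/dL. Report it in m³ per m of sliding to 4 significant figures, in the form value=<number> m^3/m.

Every step holds full float precision, and intermediates appear rounded; a lone final rounding, at 4 significant figures.
Hardness H = 301.6 HV × 9.807 MPa/HV = 2958 MPa = 2.958e+09 Pa.
As SI base values: W = 146.7 N, H = 2.958e+09 Pa, K = 4.516e-07.
Sliding wear rate dV/dL = K·W/H: 4.516e-07 · 146.7 / 2.958e+09 = 2.240e-14 m³/m.

value=2.240e-14 m^3/m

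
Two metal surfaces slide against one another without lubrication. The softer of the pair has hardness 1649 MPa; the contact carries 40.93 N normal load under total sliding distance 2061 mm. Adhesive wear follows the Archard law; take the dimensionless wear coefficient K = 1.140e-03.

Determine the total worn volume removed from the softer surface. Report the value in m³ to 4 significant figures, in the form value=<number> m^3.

value=5.832e-11 m^3

The algebra maintains full precision; intermediates are shown rounded. Rounded once at the end: four significant figures.
Convert: Distance covered L = 2061 mm = 2.061 m.
Convert: Hardness H = 1649 MPa = 1.649e+09 Pa.
Collected in SI base units: W = 40.93 N, H = 1.649e+09 Pa, K = 1.140e-03.
Worn volume V = K·W·L/H = 1.140e-03 · 40.93 · 2.061 / 1.649e+09 = 5.832e-11 m³.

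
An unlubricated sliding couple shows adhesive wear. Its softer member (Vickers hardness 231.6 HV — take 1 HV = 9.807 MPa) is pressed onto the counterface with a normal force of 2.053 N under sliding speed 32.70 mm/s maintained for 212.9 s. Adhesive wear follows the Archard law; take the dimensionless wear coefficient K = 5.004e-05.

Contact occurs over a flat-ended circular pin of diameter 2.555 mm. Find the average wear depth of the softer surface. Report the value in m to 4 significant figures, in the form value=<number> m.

The computation holds full precision. Shown intermediates are rounded; a lone final rounding, at 4 significant digits.
Convert: Sliding speed v = 32.70 mm/s = 0.03270 m/s. Distance L = v·t = 0.03270 m/s × 212.9 s = 6.962 m.
Convert: Hardness H = 231.6 HV × 9.807 MPa/HV = 2271 MPa = 2.271e+09 Pa.
Convert: Pin diameter d = 2.555 mm = 0.002555 m. Contact area A = π·d²/4 = π·(0.002555 m)²/4 = 5.127e-06 m².
In SI base units, W = 2.053 N, H = 2.271e+09 Pa, K = 5.004e-05.
Archard relation: V = K·W·L/H = 5.004e-05 · 2.053 · 6.962 / 2.271e+09 = 3.149e-13 m³.
Depth of wear h = V/A = 3.149e-13 / 5.127e-06 = 6.142e-08 m.

value=6.142e-08 m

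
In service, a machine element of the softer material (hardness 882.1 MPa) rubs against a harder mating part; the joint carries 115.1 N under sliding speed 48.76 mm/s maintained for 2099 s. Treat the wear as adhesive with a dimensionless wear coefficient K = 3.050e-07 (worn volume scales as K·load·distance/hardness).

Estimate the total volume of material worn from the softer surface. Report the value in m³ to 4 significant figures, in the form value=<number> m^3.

Each operation keeps exact precision — the intermediates are printed rounded. Rounded once at the end: 4 significant figures.
Sliding speed v = 48.76 mm/s = 0.04876 m/s. Distance L = v·t = 0.04876 m/s × 2099 s = 102.3 m.
Hardness H = 882.1 MPa = 8.821e+08 Pa.
Collected in SI base units: W = 115.1 N, H = 8.821e+08 Pa, K = 3.050e-07.
Volume removed: V = K·W·L/H = 3.050e-07 · 115.1 · 102.3 / 8.821e+08 = 4.073e-12 m³.

value=4.073e-12 m^3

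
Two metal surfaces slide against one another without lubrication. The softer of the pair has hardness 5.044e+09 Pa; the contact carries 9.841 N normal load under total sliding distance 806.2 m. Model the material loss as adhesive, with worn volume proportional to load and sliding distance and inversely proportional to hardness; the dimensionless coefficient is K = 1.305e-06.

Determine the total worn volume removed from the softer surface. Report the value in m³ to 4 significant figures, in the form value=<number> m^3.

value=2.053e-12 m^3

Intermediate values are shown rounded, and all arithmetic holds full precision. Rounded once at the end: 4 significant figures.
Restated in SI base units: W = 9.841 N, H = 5.044e+09 Pa, K = 1.305e-06.
Apply Archard: V = K·W·L/H = 1.305e-06 · 9.841 · 806.2 / 5.044e+09 = 2.053e-12 m³.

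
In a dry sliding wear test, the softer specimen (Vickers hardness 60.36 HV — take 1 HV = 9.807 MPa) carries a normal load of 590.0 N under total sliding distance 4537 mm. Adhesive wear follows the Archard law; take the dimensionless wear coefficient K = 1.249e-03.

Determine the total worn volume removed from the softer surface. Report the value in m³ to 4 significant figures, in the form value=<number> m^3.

Each operation carries full float precision — printed values are rounded, and a lone final rounding, at 4 significant digits.
Convert: Distance covered L = 4537 mm = 4.537 m.
Convert: Hardness H = 60.36 HV × 9.807 MPa/HV = 592.0 MPa = 5.920e+08 Pa.
As SI base values: W = 590.0 N, H = 5.920e+08 Pa, K = 1.249e-03.
Worn volume V = K·W·L/H = 1.249e-03 · 590.0 · 4.537 / 5.920e+08 = 5.648e-09 m³.

value=5.648e-09 m^3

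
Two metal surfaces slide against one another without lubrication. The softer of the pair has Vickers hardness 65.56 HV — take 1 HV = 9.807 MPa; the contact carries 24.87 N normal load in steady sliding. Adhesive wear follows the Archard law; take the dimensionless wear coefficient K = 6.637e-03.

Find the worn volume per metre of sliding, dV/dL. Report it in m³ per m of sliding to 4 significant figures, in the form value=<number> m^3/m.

value=2.567e-10 m^3/m

Intermediates are shown rounded; all working math maintains full precision, and one final rounding: 4 significant digits.
Hardness H = 65.56 HV × 9.807 MPa/HV = 642.9 MPa = 6.429e+08 Pa.
As SI base values: W = 24.87 N, H = 6.429e+08 Pa, K = 6.637e-03.
Volumetric rate dV/dL = K·W/H, so: 6.637e-03 · 24.87 / 6.429e+08 = 2.567e-10 m³/m.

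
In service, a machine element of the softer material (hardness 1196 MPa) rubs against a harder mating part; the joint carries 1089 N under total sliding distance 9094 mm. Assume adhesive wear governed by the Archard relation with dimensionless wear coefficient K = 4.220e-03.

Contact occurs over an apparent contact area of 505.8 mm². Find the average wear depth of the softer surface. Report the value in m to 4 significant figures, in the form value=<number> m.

value=6.909e-05 m

All working math carries full float precision — intermediate values are shown rounded — a lone final rounding, at 4 significant digits.
Convert: Sliding distance L = 9094 mm = 9.094 m.
Convert: Hardness H = 1196 MPa = 1.196e+09 Pa.
Convert: Contact area A = 505.8 mm² = 5.058e-04 m².
As SI base values: W = 1089 N, H = 1.196e+09 Pa, K = 4.220e-03.
Apply Archard: V = K·W·L/H = 4.220e-03 · 1089 · 9.094 / 1.196e+09 = 3.494e-08 m³.
Mean wear depth h = V/A = 3.494e-08 / 5.058e-04 = 6.909e-05 m.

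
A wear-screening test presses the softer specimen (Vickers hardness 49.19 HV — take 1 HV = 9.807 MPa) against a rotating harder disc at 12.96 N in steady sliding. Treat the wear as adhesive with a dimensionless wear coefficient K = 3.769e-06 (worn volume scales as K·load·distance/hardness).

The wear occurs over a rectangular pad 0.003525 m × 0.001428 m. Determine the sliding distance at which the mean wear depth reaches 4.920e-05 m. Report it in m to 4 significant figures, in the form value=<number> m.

value=2446 m

Intermediates are printed rounded; the algebra holds full precision. Rounded once at the end to four significant figures.
Convert: Hardness H = 49.19 HV × 9.807 MPa/HV = 482.4 MPa = 4.824e+08 Pa.
Convert: Contact area A = 0.003525 m × 0.001428 m = 5.034e-06 m².
In SI base units: W = 12.96 N, H = 4.824e+08 Pa, K = 3.769e-06.
Wearable volume V_lim = h_lim·A = 4.920e-05 · 5.034e-06 = 2.477e-10 m³.
Inverting, life L = V_lim·H/(K·W) = 2.477e-10 · 4.824e+08 / (3.769e-06 · 12.96) = 2446 m.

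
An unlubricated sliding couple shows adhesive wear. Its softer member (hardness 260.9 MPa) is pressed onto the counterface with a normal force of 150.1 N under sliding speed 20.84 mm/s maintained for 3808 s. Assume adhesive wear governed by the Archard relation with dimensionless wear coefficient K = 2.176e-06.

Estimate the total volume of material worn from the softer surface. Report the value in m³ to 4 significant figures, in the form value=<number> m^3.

value=9.935e-11 m^3

Intermediates appear rounded — all arithmetic keeps full precision — rounded once at the end to 4 significant figures.
Convert: Sliding speed v = 20.84 mm/s = 0.02084 m/s. Sliding distance L = v·t = 0.02084 m/s × 3808 s = 79.36 m.
Convert: Hardness H = 260.9 MPa = 2.609e+08 Pa.
In SI base units: W = 150.1 N, H = 2.609e+08 Pa, K = 2.176e-06.
Archard relation: V = K·W·L/H = 2.176e-06 · 150.1 · 79.36 / 2.609e+08 = 9.935e-11 m³.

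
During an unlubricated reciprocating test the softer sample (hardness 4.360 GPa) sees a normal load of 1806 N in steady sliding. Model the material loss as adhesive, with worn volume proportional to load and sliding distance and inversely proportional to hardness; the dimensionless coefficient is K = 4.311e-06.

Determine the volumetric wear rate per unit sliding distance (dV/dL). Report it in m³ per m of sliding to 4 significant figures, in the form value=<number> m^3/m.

The intermediates are printed rounded. Every step runs at full precision — rounded once at the end to 4 significant digits.
Convert: Hardness H = 4.360 GPa = 4.360e+09 Pa.
In SI base units: W = 1806 N, H = 4.360e+09 Pa, K = 4.311e-06.
Sliding wear rate dV/dL = K·W/H (independent of L): 4.311e-06 · 1806 / 4.360e+09 = 1.786e-12 m³/m.

value=1.786e-12 m^3/m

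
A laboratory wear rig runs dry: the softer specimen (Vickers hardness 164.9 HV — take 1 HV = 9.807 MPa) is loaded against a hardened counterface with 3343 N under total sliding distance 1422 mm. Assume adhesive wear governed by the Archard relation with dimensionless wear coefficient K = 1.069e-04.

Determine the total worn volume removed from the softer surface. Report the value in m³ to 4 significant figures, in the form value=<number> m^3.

value=3.142e-10 m^3

Intermediate values are printed rounded. The algebra holds exact precision, and rounded once at the end: four significant digits.
Convert: Sliding distance L = 1422 mm = 1.422 m.
Convert: Hardness H = 164.9 HV × 9.807 MPa/HV = 1617 MPa = 1.617e+09 Pa.
Expressed in SI base units: W = 3343 N, H = 1.617e+09 Pa, K = 1.069e-04.
Wear volume V = K·W·L/H = 1.069e-04 · 3343 · 1.422 / 1.617e+09 = 3.142e-10 m³.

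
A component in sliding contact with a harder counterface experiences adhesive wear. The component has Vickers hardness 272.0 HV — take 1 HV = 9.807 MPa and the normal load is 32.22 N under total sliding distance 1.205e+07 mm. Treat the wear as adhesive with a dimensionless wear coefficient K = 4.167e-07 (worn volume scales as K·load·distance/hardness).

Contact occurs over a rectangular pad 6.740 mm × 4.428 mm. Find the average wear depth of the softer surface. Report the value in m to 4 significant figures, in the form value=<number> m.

value=2.032e-06 m

Intermediate values are shown rounded — every step keeps full float precision — a single final rounding: four significant digits.
The distance L = 1.205e+07 mm = 1.205e+04 m.
Hardness H = 272.0 HV × 9.807 MPa/HV = 2668 MPa = 2.668e+09 Pa.
Pad sides 6.740 mm × 4.428 mm = 0.006740 m × 0.004428 m. Contact area A = 0.006740 m × 0.004428 m = 2.984e-05 m².
Restated in SI base units: W = 32.22 N, H = 2.668e+09 Pa, K = 4.167e-07.
By Archard's law, V = K·W·L/H = 4.167e-07 · 32.22 · 1.205e+04 / 2.668e+09 = 6.065e-11 m³.
Depth of wear h = V/A = 6.065e-11 / 2.984e-05 = 2.032e-06 m.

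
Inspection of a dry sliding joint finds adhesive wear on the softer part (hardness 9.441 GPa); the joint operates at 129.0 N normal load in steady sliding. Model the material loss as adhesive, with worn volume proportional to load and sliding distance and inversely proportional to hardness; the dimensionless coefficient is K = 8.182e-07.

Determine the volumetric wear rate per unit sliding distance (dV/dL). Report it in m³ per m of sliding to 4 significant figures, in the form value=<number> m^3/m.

Intermediates appear rounded. The algebra runs at exact precision; a single final rounding, at 4 significant digits.
Convert: Hardness H = 9.441 GPa = 9.441e+09 Pa.
Working in SI base units: W = 129.0 N, H = 9.441e+09 Pa, K = 8.182e-07.
Wear rate dV/dL = K·W/H, so: 8.182e-07 · 129.0 / 9.441e+09 = 1.118e-14 m³/m.

value=1.118e-14 m^3/m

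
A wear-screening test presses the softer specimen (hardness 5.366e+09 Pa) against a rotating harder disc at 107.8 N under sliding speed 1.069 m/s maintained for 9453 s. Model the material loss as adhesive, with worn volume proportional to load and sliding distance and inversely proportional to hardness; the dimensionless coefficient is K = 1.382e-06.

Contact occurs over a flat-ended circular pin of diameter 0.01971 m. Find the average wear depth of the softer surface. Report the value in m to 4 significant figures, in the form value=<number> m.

The intermediates are displayed rounded, and all working math runs at full float precision; a single final rounding: 4 significant figures.
Convert: Sliding distance L = v·t = 1.069 m/s × 9453 s = 1.011e+04 m.
Convert: Contact area A = π·d²/4 = π·(0.01971 m)²/4 = 3.051e-04 m².
Collected in SI base units: W = 107.8 N, H = 5.366e+09 Pa, K = 1.382e-06.
Worn volume V = K·W·L/H = 1.382e-06 · 107.8 · 1.011e+04 / 5.366e+09 = 2.806e-10 m³.
Mean depth h = V/A = 2.806e-10 / 3.051e-04 = 9.195e-07 m.

value=9.195e-07 m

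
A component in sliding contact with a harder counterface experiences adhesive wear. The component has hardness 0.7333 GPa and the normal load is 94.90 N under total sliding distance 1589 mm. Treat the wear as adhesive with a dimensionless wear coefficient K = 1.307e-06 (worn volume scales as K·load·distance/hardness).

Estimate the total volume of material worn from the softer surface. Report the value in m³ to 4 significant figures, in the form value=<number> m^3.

Each operation runs at exact precision; intermediate values appear rounded; rounded once at the end: 4 significant digits.
Convert: Path length L = 1589 mm = 1.589 m.
Convert: Hardness H = 0.7333 GPa = 7.333e+08 Pa.
In SI base units, W = 94.90 N, H = 7.333e+08 Pa, K = 1.307e-06.
Wear volume V = K·W·L/H = 1.307e-06 · 94.90 · 1.589 / 7.333e+08 = 2.688e-13 m³.

value=2.688e-13 m^3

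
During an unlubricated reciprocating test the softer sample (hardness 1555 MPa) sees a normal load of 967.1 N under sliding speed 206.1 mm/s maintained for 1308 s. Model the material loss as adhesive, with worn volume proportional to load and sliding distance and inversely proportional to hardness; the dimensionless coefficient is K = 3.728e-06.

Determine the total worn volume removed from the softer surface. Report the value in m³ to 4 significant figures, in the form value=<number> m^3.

value=6.250e-10 m^3

Intermediates are displayed rounded; the algebra holds full precision — a lone final rounding: 4 significant figures.
Sliding speed v = 206.1 mm/s = 0.2061 m/s. Total distance L = v·t = 0.2061 m/s × 1308 s = 269.6 m.
Hardness H = 1555 MPa = 1.555e+09 Pa.
Collected in SI base units: W = 967.1 N, H = 1.555e+09 Pa, K = 3.728e-06.
Archard relation: V = K·W·L/H = 3.728e-06 · 967.1 · 269.6 / 1.555e+09 = 6.250e-10 m³.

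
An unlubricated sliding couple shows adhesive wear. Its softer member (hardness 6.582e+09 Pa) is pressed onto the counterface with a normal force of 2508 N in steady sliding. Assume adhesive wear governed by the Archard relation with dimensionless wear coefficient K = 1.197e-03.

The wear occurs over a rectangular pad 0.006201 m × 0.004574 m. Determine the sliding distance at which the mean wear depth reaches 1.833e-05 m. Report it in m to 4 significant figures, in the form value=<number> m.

The intermediates are printed rounded, and the algebra runs at exact precision; a single final rounding to 4 significant figures.
Contact area A = 0.006201 m × 0.004574 m = 2.836e-05 m².
Restated in SI base units: W = 2508 N, H = 6.582e+09 Pa, K = 1.197e-03.
At the depth limit, V_lim = h_lim·A = 1.833e-05 · 2.836e-05 = 5.199e-10 m³.
Thus life L = V_lim·H/(K·W) = 5.199e-10 · 6.582e+09 / (1.197e-03 · 2508) = 1.140 m.

value=1.140 m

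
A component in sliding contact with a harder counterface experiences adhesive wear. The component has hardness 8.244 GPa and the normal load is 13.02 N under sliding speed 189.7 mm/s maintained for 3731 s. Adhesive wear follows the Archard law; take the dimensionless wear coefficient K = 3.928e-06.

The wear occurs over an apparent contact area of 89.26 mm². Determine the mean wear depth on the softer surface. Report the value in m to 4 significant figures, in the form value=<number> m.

Displayed values are rounded — all arithmetic keeps exact precision — rounded once at the end to four significant digits.
Sliding speed v = 189.7 mm/s = 0.1897 m/s. Distance covered L = v·t = 0.1897 m/s × 3731 s = 707.8 m.
Hardness H = 8.244 GPa = 8.244e+09 Pa.
Contact area A = 89.26 mm² = 8.926e-05 m².
Collected in SI base units: W = 13.02 N, H = 8.244e+09 Pa, K = 3.928e-06.
Archard relation: V = K·W·L/H = 3.928e-06 · 13.02 · 707.8 / 8.244e+09 = 4.391e-12 m³.
Mean wear depth h = V/A = 4.391e-12 / 8.926e-05 = 4.919e-08 m.

value=4.919e-08 m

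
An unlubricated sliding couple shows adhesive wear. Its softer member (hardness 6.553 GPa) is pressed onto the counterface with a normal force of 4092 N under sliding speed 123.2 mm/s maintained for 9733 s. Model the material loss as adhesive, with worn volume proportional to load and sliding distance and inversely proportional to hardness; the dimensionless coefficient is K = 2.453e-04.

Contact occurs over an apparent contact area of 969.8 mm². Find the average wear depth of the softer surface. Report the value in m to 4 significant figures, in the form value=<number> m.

Intermediate values are shown rounded. Every step maintains full float precision; rounded just once to four significant figures.
Convert: Sliding speed v = 123.2 mm/s = 0.1232 m/s. Sliding distance L = v·t = 0.1232 m/s × 9733 s = 1199 m.
Convert: Hardness H = 6.553 GPa = 6.553e+09 Pa.
Convert: Contact area A = 969.8 mm² = 9.698e-04 m².
Collected in SI base units: W = 4092 N, H = 6.553e+09 Pa, K = 2.453e-04.
Archard volume V = K·W·L/H = 2.453e-04 · 4092 · 1199 / 6.553e+09 = 1.837e-07 m³.
Mean wear depth h = V/A = 1.837e-07 / 9.698e-04 = 1.894e-04 m.

value=1.894e-04 m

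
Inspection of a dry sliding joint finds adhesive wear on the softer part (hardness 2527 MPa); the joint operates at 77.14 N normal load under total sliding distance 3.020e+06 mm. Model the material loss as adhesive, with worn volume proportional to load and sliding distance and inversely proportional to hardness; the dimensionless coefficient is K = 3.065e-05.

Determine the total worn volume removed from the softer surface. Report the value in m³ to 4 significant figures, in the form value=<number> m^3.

The algebra runs at full precision; intermediates are displayed rounded; a single final rounding to four significant figures.
Convert: Total distance L = 3.020e+06 mm = 3020 m.
Convert: Hardness H = 2527 MPa = 2.527e+09 Pa.
In SI base units, W = 77.14 N, H = 2.527e+09 Pa, K = 3.065e-05.
The Archard volume V = K·W·L/H = 3.065e-05 · 77.14 · 3020 / 2.527e+09 = 2.826e-09 m³.

value=2.826e-09 m^3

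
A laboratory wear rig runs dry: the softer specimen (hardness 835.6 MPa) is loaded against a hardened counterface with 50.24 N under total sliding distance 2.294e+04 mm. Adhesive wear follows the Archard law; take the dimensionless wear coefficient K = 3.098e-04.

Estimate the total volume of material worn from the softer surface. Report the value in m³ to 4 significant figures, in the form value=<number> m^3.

value=4.273e-10 m^3

Printed values are rounded. The computation carries full precision; one last rounding to four significant digits.
Convert: Path length L = 2.294e+04 mm = 22.94 m.
Convert: Hardness H = 835.6 MPa = 8.356e+08 Pa.
Restated in SI base units: W = 50.24 N, H = 8.356e+08 Pa, K = 3.098e-04.
Wear volume V = K·W·L/H = 3.098e-04 · 50.24 · 22.94 / 8.356e+08 = 4.273e-10 m³.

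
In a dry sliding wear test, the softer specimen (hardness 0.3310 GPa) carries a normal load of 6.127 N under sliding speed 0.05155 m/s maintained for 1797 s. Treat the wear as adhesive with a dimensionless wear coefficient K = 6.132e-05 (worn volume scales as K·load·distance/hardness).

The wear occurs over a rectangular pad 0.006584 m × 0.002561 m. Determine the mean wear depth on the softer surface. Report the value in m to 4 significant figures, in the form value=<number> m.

value=6.236e-06 m

Every step runs at full float precision. Intermediate values are printed rounded; rounded once at the end, at 4 significant figures.
Convert: Distance L = v·t = 0.05155 m/s × 1797 s = 92.64 m.
Convert: Hardness H = 0.3310 GPa = 3.310e+08 Pa.
Convert: Contact area A = 0.006584 m × 0.002561 m = 1.686e-05 m².
Expressed in SI base units: W = 6.127 N, H = 3.310e+08 Pa, K = 6.132e-05.
Archard volume V = K·W·L/H = 6.132e-05 · 6.127 · 92.64 / 3.310e+08 = 1.051e-10 m³.
Depth of wear h = V/A = 1.051e-10 / 1.686e-05 = 6.236e-06 m.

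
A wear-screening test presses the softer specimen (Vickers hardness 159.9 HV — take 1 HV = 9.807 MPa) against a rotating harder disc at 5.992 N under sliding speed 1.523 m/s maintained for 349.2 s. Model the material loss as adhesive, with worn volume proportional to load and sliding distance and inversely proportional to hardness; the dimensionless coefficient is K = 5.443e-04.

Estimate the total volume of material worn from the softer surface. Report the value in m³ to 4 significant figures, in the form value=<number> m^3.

value=1.106e-09 m^3

All arithmetic carries exact precision; intermediates are displayed rounded, and one final rounding, at four significant figures.
Convert: Distance covered L = v·t = 1.523 m/s × 349.2 s = 531.8 m.
Convert: Hardness H = 159.9 HV × 9.807 MPa/HV = 1568 MPa = 1.568e+09 Pa.
SI base units throughout: W = 5.992 N, H = 1.568e+09 Pa, K = 5.443e-04.
Apply Archard: V = K·W·L/H = 5.443e-04 · 5.992 · 531.8 / 1.568e+09 = 1.106e-09 m³.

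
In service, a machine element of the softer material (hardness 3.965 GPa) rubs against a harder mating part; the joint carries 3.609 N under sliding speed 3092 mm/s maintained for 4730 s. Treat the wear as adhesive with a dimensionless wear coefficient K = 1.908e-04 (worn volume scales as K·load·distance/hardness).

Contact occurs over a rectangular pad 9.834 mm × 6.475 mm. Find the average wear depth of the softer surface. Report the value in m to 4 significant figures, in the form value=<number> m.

value=3.989e-05 m

The algebra keeps full float precision; intermediate values are shown rounded — rounded once at the end, at four significant figures.
Sliding speed v = 3092 mm/s = 3.092 m/s. Distance covered L = v·t = 3.092 m/s × 4730 s = 1.463e+04 m.
Hardness H = 3.965 GPa = 3.965e+09 Pa.
Pad sides 9.834 mm × 6.475 mm = 0.009834 m × 0.006475 m. Contact area A = 0.009834 m × 0.006475 m = 6.368e-05 m².
SI base units throughout: W = 3.609 N, H = 3.965e+09 Pa, K = 1.908e-04.
Wear volume V = K·W·L/H = 1.908e-04 · 3.609 · 1.463e+04 / 3.965e+09 = 2.540e-09 m³.
Mean wear depth h = V/A = 2.540e-09 / 6.368e-05 = 3.989e-05 m.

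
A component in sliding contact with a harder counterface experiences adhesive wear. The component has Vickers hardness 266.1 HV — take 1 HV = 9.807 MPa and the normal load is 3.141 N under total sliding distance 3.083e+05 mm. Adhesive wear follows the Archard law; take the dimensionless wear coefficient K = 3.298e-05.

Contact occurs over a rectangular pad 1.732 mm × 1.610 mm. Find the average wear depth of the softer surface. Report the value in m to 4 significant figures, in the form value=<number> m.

The computation runs at exact precision. Intermediates appear rounded — rounded once at the end, at four significant digits.
Total distance L = 3.083e+05 mm = 308.3 m.
Hardness H = 266.1 HV × 9.807 MPa/HV = 2610 MPa = 2.610e+09 Pa.
Pad sides 1.732 mm × 1.610 mm = 0.001732 m × 0.001610 m. Contact area A = 0.001732 m × 0.001610 m = 2.789e-06 m².
Restated in SI base units: W = 3.141 N, H = 2.610e+09 Pa, K = 3.298e-05.
Apply Archard: V = K·W·L/H = 3.298e-05 · 3.141 · 308.3 / 2.610e+09 = 1.224e-11 m³.
Average depth h = V/A = 1.224e-11 / 2.789e-06 = 4.389e-06 m.

value=4.389e-06 m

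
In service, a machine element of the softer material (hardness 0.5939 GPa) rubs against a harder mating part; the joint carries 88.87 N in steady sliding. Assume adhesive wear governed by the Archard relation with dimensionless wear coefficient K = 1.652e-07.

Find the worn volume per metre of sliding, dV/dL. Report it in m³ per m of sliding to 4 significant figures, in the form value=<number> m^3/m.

Every step runs at full float precision; the intermediates are shown rounded. Rounded once at the end to 4 significant figures.
Convert: Hardness H = 0.5939 GPa = 5.939e+08 Pa.
As SI base values: W = 88.87 N, H = 5.939e+08 Pa, K = 1.652e-07.
Sliding wear rate dV/dL = K·W/H: 1.652e-07 · 88.87 / 5.939e+08 = 2.472e-14 m³/m.

value=2.472e-14 m^3/m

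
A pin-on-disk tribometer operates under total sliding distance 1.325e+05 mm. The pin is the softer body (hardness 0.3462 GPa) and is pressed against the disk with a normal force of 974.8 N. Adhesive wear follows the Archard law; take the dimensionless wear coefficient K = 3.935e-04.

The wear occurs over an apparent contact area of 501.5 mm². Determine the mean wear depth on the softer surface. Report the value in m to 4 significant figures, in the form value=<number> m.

value=2.927e-04 m

All arithmetic keeps exact precision — intermediate values are displayed rounded. Rounded once at the end to 4 significant figures.
Total distance L = 1.325e+05 mm = 132.5 m.
Hardness H = 0.3462 GPa = 3.462e+08 Pa.
Contact area A = 501.5 mm² = 5.015e-04 m².
SI base units throughout: W = 974.8 N, H = 3.462e+08 Pa, K = 3.935e-04.
Apply Archard: V = K·W·L/H = 3.935e-04 · 974.8 · 132.5 / 3.462e+08 = 1.468e-07 m³.
Wear depth h = V/A = 1.468e-07 / 5.015e-04 = 2.927e-04 m.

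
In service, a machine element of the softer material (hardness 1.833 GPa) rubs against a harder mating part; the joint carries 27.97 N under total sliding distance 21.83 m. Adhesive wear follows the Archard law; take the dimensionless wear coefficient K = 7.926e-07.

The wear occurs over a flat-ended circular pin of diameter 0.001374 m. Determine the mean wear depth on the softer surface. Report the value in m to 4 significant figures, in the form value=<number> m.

value=1.781e-07 m

All working math maintains exact precision, and intermediate values are displayed rounded; rounded once at the end, at four significant digits.
Hardness H = 1.833 GPa = 1.833e+09 Pa.
Contact area A = π·d²/4 = π·(0.001374 m)²/4 = 1.483e-06 m².
Collected in SI base units: W = 27.97 N, H = 1.833e+09 Pa, K = 7.926e-07.
Apply Archard: V = K·W·L/H = 7.926e-07 · 27.97 · 21.83 / 1.833e+09 = 2.640e-13 m³.
Mean wear depth h = V/A = 2.640e-13 / 1.483e-06 = 1.781e-07 m.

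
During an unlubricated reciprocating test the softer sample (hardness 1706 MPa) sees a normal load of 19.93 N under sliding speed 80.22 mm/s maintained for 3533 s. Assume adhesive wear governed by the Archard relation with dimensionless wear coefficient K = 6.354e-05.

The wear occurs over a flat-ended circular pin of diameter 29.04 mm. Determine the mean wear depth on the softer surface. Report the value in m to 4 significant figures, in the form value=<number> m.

value=3.176e-07 m

Every step carries full precision; the intermediates appear rounded — a single final rounding, at four significant digits.
Convert: Sliding speed v = 80.22 mm/s = 0.08022 m/s. Distance L = v·t = 0.08022 m/s × 3533 s = 283.4 m.
Convert: Hardness H = 1706 MPa = 1.706e+09 Pa.
Convert: Pin diameter d = 29.04 mm = 0.02904 m. Contact area A = π·d²/4 = π·(0.02904 m)²/4 = 6.623e-04 m².
Restated in SI base units: W = 19.93 N, H = 1.706e+09 Pa, K = 6.354e-05.
Apply Archard: V = K·W·L/H = 6.354e-05 · 19.93 · 283.4 / 1.706e+09 = 2.104e-10 m³.
Average depth h = V/A = 2.104e-10 / 6.623e-04 = 3.176e-07 m.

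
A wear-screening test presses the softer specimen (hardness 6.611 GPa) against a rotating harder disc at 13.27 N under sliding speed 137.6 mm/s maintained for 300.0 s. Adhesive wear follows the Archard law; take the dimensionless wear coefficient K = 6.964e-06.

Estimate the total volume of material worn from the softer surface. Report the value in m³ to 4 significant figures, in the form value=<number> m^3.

The computation holds exact precision, and intermediate values appear rounded; one final rounding, at 4 significant figures.
Sliding speed v = 137.6 mm/s = 0.1376 m/s. Distance covered L = v·t = 0.1376 m/s × 300.0 s = 41.28 m.
Hardness H = 6.611 GPa = 6.611e+09 Pa.
In SI base units, W = 13.27 N, H = 6.611e+09 Pa, K = 6.964e-06.
Worn volume V = K·W·L/H = 6.964e-06 · 13.27 · 41.28 / 6.611e+09 = 5.770e-13 m³.

value=5.770e-13 m^3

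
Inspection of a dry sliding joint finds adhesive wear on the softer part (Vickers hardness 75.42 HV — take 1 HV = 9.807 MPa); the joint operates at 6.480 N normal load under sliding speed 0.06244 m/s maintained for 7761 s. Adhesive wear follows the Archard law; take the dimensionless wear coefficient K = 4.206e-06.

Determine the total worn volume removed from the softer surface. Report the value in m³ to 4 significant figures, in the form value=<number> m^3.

Intermediates are printed rounded — all working math maintains full precision. Rounded just once, at four significant figures.
Convert: Sliding distance L = v·t = 0.06244 m/s × 7761 s = 484.6 m.
Convert: Hardness H = 75.42 HV × 9.807 MPa/HV = 739.6 MPa = 7.396e+08 Pa.
Collected in SI base units: W = 6.480 N, H = 7.396e+08 Pa, K = 4.206e-06.
Archard volume V = K·W·L/H = 4.206e-06 · 6.480 · 484.6 / 7.396e+08 = 1.786e-11 m³.

value=1.786e-11 m^3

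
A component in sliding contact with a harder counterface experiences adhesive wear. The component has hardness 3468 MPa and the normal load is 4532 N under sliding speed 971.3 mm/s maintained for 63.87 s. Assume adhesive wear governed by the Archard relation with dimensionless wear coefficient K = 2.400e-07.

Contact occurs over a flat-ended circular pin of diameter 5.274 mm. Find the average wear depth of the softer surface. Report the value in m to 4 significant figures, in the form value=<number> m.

All working math maintains exact precision. Intermediates are printed rounded; one last rounding: 4 significant figures.
Convert: Sliding speed v = 971.3 mm/s = 0.9713 m/s. Path length L = v·t = 0.9713 m/s × 63.87 s = 62.04 m.
Convert: Hardness H = 3468 MPa = 3.468e+09 Pa.
Convert: Pin diameter d = 5.274 mm = 0.005274 m. Contact area A = π·d²/4 = π·(0.005274 m)²/4 = 2.185e-05 m².
As SI base values: W = 4532 N, H = 3.468e+09 Pa, K = 2.400e-07.
Apply Archard: V = K·W·L/H = 2.400e-07 · 4532 · 62.04 / 3.468e+09 = 1.946e-11 m³.
Average depth h = V/A = 1.946e-11 / 2.185e-05 = 8.906e-07 m.

value=8.906e-07 m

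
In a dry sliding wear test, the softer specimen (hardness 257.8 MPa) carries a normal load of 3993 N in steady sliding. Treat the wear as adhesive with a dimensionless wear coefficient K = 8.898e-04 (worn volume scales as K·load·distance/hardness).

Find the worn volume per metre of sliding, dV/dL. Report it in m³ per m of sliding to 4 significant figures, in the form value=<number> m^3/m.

value=1.378e-08 m^3/m

Intermediate values are shown rounded — all working math maintains full float precision; one final rounding to 4 significant figures.
Hardness H = 257.8 MPa = 2.578e+08 Pa.
In SI base units: W = 3993 N, H = 2.578e+08 Pa, K = 8.898e-04.
Wear rate dV/dL = K·W/H, per unit distance: 8.898e-04 · 3993 / 2.578e+08 = 1.378e-08 m³/m.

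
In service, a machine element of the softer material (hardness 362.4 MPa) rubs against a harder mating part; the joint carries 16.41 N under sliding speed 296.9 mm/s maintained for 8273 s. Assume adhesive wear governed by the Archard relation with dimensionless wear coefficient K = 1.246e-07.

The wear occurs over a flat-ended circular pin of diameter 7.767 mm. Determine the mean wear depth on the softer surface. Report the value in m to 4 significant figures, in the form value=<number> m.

All arithmetic runs at full precision, and intermediates are displayed rounded — rounded just once: 4 significant figures.
Sliding speed v = 296.9 mm/s = 0.2969 m/s. Sliding distance L = v·t = 0.2969 m/s × 8273 s = 2456 m.
Hardness H = 362.4 MPa = 3.624e+08 Pa.
Pin diameter d = 7.767 mm = 0.007767 m. Contact area A = π·d²/4 = π·(0.007767 m)²/4 = 4.738e-05 m².
As SI base values: W = 16.41 N, H = 3.624e+08 Pa, K = 1.246e-07.
Archard relation: V = K·W·L/H = 1.246e-07 · 16.41 · 2456 / 3.624e+08 = 1.386e-11 m³.
Depth of wear h = V/A = 1.386e-11 / 4.738e-05 = 2.925e-07 m.

value=2.925e-07 m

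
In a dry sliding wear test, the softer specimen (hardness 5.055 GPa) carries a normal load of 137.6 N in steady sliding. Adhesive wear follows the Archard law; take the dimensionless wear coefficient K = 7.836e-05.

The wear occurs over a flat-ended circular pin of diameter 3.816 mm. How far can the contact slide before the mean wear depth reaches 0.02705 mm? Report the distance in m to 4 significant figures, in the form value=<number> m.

Printed values are rounded, and the algebra holds full precision. Rounded just once: 4 significant figures.
Hardness H = 5.055 GPa = 5.055e+09 Pa.
Pin diameter d = 3.816 mm = 0.003816 m. Contact area A = π·d²/4 = π·(0.003816 m)²/4 = 1.144e-05 m².
Depth limit h_lim = 0.02705 mm = 2.705e-05 m.
In SI base units: W = 137.6 N, H = 5.055e+09 Pa, K = 7.836e-05.
At the depth limit, V_lim = h_lim·A = 2.705e-05 · 1.144e-05 = 3.094e-10 m³.
Sliding life L = V_lim·H/(K·W) = 3.094e-10 · 5.055e+09 / (7.836e-05 · 137.6) = 145.0 m.

value=145.0 m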